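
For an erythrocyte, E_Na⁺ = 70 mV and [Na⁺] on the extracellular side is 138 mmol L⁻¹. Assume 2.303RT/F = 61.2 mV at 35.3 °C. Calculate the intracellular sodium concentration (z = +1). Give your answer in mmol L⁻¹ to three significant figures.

9.91 mmol L⁻¹

Nernst: E = (61.2/1) · log₁₀([out]/[in]), so log₁₀([out]/[in]) = 70.0 × 1 / 61.2 = 1.1438.
[out]/[in] = 10^(1.1438) = 13.92.
[in] = 138 / 13.92 = 9.91 mmol L⁻¹.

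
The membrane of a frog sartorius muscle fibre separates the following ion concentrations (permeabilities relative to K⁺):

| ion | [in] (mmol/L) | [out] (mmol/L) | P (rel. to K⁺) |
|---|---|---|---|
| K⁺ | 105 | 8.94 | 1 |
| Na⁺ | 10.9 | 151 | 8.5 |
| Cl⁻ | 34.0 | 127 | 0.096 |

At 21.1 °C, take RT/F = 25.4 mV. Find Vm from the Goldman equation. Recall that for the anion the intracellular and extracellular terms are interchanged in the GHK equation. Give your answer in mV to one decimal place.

Vm = 25.4 · ln[(Σ P·[cation]ₒ + Σ P·[anion]ᵢ) / (Σ P·[cation]ᵢ + Σ P·[anion]ₒ)]
Numerator = 1×8.94 + 8.5×151 + 0.096×34.0 = 1296
Denominator = 1×105 + 8.5×10.9 + 0.096×127 = 209.8
Vm = 25.4 · ln(6.1747) = 25.4 × (1.8205) = 46.24 mV

46.2 mV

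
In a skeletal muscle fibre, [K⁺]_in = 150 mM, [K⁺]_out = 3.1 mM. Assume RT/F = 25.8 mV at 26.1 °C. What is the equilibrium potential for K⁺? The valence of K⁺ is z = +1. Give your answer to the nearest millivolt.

E = (25.8/z) · ln([K⁺]_out/[K⁺]_in) with z = +1.
= (25.8/1) · ln(3.1/150) = 25.80 · ln(0.02067)
= 25.80 · (-3.8792) = -100.08 mV

-100 mV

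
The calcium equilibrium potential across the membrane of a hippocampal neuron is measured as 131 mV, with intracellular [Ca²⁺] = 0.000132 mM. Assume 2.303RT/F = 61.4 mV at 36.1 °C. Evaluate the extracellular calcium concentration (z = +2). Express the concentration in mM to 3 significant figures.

Nernst: E = (61.4/2) · log₁₀([out]/[in]), so log₁₀([out]/[in]) = 131.0 × 2 / 61.4 = 4.2671.
[out]/[in] = 10^(4.2671) = 1.85e+04.
[out] = 1.85e+04 × 0.000132 = 2.442 mM.

2.44 mM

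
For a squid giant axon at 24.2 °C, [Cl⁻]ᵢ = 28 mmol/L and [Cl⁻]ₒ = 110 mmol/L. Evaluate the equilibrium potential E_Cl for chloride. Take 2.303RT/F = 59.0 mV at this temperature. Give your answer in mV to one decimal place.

-35.1 mV

E = (59.0/z) · log₁₀([Cl⁻]_out/[Cl⁻]_in) with z = -1.
For an anion, dividing by z = -1 reverses the sign.
= (59.0/-1) · log₁₀(110/28) = -59.00 · log₁₀(3.929)
= -59.00 · (0.5942) = -35.06 mV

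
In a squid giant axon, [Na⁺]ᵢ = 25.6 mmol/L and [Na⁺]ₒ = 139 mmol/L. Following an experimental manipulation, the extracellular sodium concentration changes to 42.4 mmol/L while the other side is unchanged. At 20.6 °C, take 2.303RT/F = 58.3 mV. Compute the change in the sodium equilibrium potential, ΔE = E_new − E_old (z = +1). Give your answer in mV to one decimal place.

-30.1 mV

E_old = (58.3/1)·log₁₀(139/25.6) = 42.84 mV
E_new = (58.3/1)·log₁₀(42.4/25.6) = 12.78 mV
ΔE = 12.78 − (42.84) = -30.06 mV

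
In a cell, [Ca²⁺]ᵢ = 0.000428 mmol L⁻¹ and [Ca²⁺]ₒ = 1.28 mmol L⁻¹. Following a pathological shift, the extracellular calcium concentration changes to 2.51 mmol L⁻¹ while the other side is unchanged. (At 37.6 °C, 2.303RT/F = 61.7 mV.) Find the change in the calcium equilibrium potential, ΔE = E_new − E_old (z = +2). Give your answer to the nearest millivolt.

9 mV

E_old = (61.7/2)·log₁₀(1.28/0.000428) = 107.23 mV
E_new = (61.7/2)·log₁₀(2.51/0.000428) = 116.25 mV
ΔE = 116.25 − (107.23) = 9.02 mV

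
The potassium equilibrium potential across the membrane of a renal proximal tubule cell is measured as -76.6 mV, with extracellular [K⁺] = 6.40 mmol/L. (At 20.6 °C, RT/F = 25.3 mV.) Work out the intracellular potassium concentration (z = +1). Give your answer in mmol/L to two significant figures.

130 mmol/L

Nernst: E = (25.3/1) · ln([out]/[in]), so ln([out]/[in]) = -76.6 × 1 / 25.3 = -3.0277.
[out]/[in] = e^(-3.0277) = 0.04843.
[in] = 6.40 / 0.04843 = 132.2 mmol/L.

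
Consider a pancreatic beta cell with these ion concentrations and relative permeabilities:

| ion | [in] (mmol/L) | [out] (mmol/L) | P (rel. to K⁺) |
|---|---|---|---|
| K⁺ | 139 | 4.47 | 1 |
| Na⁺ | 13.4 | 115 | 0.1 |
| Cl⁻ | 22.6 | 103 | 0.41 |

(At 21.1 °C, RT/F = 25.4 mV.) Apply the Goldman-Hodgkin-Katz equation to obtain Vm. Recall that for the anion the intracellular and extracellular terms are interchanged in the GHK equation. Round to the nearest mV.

Vm = 25.4 · ln[(Σ P·[cation]ₒ + Σ P·[anion]ᵢ) / (Σ P·[cation]ᵢ + Σ P·[anion]ₒ)]
Numerator = 1×4.47 + 0.1×115 + 0.41×22.6 = 25.24
Denominator = 1×139 + 0.1×13.4 + 0.41×103 = 182.6
Vm = 25.4 · ln(0.13823) = 25.4 × (-1.9789) = -50.26 mV

-50 mV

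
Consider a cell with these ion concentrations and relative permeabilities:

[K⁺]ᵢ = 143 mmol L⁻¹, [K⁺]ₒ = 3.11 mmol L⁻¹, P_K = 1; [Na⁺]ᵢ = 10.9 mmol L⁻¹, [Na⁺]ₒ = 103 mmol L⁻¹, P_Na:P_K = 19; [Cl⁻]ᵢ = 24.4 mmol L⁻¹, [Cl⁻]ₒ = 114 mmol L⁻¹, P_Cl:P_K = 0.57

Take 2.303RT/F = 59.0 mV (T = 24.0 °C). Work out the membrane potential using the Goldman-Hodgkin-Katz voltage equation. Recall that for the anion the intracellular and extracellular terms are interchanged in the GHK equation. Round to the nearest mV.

Vm = 59.0 · log₁₀[(Σ P·[cation]ₒ + Σ P·[anion]ᵢ) / (Σ P·[cation]ᵢ + Σ P·[anion]ₒ)]
Numerator = 1×3.11 + 19×103 + 0.57×24.4 = 1974
Denominator = 1×143 + 19×10.9 + 0.57×114 = 415.1
Vm = 59.0 · log₁₀(4.7558) = 59.0 × (0.6772) = 39.96 mV

40 mV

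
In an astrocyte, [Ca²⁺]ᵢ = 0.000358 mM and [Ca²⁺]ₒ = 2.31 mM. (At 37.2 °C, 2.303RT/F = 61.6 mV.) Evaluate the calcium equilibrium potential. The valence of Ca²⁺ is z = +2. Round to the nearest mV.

E = (61.6/z) · log₁₀([Ca²⁺]_out/[Ca²⁺]_in) with z = +2.
= (61.6/2) · log₁₀(2.31/0.000358) = 30.80 · log₁₀(6453)
= 30.80 · (3.8097) = 117.34 mV

117 mV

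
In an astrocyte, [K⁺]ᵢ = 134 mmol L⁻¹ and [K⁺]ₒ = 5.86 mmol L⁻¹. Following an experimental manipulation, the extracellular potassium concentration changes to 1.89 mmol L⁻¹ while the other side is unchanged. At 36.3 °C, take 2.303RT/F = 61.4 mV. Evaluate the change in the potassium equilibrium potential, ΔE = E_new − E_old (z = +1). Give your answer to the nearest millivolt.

-30 mV

E_old = (61.4/1)·log₁₀(5.86/134) = -83.46 mV
E_new = (61.4/1)·log₁₀(1.89/134) = -113.63 mV
ΔE = -113.63 − (-83.46) = -30.17 mV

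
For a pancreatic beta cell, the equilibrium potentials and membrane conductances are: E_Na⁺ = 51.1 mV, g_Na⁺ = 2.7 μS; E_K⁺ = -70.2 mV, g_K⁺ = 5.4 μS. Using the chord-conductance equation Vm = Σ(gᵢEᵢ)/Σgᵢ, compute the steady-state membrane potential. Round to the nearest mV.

-30 mV

Σ gᵢEᵢ = 2.7·(51.1) + 5.4·(-70.2) = -241.11
Σ gᵢ = 2.7 + 5.4 = 8.1
Vm = -241.11 / 8.1 = -29.77 mV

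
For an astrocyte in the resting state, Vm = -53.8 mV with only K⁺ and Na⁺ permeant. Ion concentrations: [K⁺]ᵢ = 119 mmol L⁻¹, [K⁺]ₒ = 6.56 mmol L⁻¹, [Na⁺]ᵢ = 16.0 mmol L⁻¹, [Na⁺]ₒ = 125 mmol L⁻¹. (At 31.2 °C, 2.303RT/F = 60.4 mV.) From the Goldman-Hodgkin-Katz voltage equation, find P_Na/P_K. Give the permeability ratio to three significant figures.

Let α = P_Na/P_K. GHK: Vm = 60.4·log₁₀[(Kₒ + α·Naₒ)/(Kᵢ + α·Naᵢ)].
10^(Vm/60.4) = 10^(-53.8/60.4) = 0.12861
So 0.12861·(Kᵢ + α·Naᵢ) = Kₒ + α·Naₒ → α = (0.12861·119.0 − 6.56) / (125.0 − 0.12861·16.0)
α = (15.3 − 6.56) / (125.0 − 2.058) = 8.744/122.9 = 0.07113

0.0711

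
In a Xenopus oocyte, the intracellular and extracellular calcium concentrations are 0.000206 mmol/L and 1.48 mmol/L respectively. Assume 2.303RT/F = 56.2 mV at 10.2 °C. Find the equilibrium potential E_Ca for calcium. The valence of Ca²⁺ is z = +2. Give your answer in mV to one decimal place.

108.4 mV

E = (56.2/z) · log₁₀([Ca²⁺]_out/[Ca²⁺]_in) with z = +2.
= (56.2/2) · log₁₀(1.48/0.000206) = 28.10 · log₁₀(7184)
= 28.10 · (3.8564) = 108.36 mV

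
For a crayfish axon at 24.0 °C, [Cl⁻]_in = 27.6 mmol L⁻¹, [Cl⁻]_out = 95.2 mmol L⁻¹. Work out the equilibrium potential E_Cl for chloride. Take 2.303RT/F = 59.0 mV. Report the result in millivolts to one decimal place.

E = (59.0/z) · log₁₀([Cl⁻]_out/[Cl⁻]_in) with z = -1.
For an anion, dividing by z = -1 reverses the sign.
= (59.0/-1) · log₁₀(95.2/27.6) = -59.00 · log₁₀(3.449)
= -59.00 · (0.5377) = -31.73 mV

-31.7 mV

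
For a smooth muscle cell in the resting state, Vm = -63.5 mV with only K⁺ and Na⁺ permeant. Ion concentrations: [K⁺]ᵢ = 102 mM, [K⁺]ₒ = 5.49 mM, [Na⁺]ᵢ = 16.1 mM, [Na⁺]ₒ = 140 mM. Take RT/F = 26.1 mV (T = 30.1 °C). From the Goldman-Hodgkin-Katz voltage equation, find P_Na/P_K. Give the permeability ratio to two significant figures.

0.025

Let α = P_Na/P_K. GHK: Vm = 26.1·ln[(Kₒ + α·Naₒ)/(Kᵢ + α·Naᵢ)].
e^(Vm/26.1) = e^(-63.5/26.1) = 0.087777
So 0.087777·(Kᵢ + α·Naᵢ) = Kₒ + α·Naₒ → α = (0.087777·102.0 − 5.49) / (140.0 − 0.087777·16.1)
α = (8.953 − 5.49) / (140.0 − 1.413) = 3.463/138.6 = 0.02499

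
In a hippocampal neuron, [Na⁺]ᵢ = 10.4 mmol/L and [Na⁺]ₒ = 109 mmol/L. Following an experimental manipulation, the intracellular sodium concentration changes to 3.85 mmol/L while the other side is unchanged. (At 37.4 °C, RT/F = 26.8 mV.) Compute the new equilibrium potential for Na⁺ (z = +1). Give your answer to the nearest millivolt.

90 mV

After the shift: [Na⁺]_out = 109, [Na⁺]_in = 3.85 mmol/L.
E_new = (26.8/1)·ln(109/3.85) = 26.80 · (3.3433) = 89.60 mV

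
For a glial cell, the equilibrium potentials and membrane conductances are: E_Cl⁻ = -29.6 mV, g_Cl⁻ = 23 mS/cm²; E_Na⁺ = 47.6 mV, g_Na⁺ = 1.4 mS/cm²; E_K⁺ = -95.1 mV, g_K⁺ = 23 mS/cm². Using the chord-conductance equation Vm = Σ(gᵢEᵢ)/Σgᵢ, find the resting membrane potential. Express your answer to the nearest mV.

-59 mV

Σ gᵢEᵢ = 23·(-29.6) + 1.4·(47.6) + 23·(-95.1) = -2801.46
Σ gᵢ = 23 + 1.4 + 23 = 47.4
Vm = -2801.46 / 47.4 = -59.10 mV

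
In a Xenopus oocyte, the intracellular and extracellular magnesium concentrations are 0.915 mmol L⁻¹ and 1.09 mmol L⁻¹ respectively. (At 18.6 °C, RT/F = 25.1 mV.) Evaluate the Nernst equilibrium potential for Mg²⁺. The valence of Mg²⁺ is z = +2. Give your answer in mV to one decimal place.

E = (25.1/z) · ln([Mg²⁺]_out/[Mg²⁺]_in) with z = +2.
= (25.1/2) · ln(1.09/0.915) = 12.55 · ln(1.191)
= 12.55 · (0.1750) = 2.20 mV

2.2 mV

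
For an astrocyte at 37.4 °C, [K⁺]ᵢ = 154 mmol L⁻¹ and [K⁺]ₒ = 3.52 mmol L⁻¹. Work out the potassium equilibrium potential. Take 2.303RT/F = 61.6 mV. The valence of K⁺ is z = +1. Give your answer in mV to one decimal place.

-101.1 mV

E = (61.6/z) · log₁₀([K⁺]_out/[K⁺]_in) with z = +1.
= (61.6/1) · log₁₀(3.52/154) = 61.60 · log₁₀(0.02286)
= 61.60 · (-1.6410) = -101.08 mV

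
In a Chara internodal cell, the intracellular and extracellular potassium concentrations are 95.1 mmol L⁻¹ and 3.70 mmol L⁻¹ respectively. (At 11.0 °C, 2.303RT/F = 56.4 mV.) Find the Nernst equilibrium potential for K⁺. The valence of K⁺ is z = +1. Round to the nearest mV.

-80 mV

E = (56.4/z) · log₁₀([K⁺]_out/[K⁺]_in) with z = +1.
= (56.4/1) · log₁₀(3.70/95.1) = 56.40 · log₁₀(0.03891)
= 56.40 · (-1.4100) = -79.52 mV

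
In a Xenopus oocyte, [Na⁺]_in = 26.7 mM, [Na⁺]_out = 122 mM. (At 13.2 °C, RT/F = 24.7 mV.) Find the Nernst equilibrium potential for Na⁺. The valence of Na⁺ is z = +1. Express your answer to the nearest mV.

38 mV

E = (24.7/z) · ln([Na⁺]_out/[Na⁺]_in) with z = +1.
= (24.7/1) · ln(122/26.7) = 24.70 · ln(4.569)
= 24.70 · (1.5194) = 37.53 mV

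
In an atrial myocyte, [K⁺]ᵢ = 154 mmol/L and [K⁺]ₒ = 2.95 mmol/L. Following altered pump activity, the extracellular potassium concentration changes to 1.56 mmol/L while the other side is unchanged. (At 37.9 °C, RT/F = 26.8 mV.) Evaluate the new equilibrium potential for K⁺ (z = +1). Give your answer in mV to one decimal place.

-123.1 mV

After the shift: [K⁺]_out = 1.56, [K⁺]_in = 154 mmol/L.
E_new = (26.8/1)·ln(1.56/154) = 26.80 · (-4.5923) = -123.07 mV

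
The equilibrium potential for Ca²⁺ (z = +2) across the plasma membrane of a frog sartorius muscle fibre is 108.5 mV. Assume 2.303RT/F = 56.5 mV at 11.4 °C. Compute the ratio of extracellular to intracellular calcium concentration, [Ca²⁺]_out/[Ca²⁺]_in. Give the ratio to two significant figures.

6900

log₁₀([out]/[in]) = E·z/(56.5) = 108.5 × 2 / 56.5 = 3.8407
[out]/[in] = 10^(3.8407) = 6930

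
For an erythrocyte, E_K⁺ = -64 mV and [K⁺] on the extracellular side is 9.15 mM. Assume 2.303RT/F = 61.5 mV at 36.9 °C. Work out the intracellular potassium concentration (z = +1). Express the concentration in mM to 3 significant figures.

100 mM

Nernst: E = (61.5/1) · log₁₀([out]/[in]), so log₁₀([out]/[in]) = -64.0 × 1 / 61.5 = -1.0407.
[out]/[in] = 10^(-1.0407) = 0.09106.
[in] = 9.15 / 0.09106 = 100.5 mM.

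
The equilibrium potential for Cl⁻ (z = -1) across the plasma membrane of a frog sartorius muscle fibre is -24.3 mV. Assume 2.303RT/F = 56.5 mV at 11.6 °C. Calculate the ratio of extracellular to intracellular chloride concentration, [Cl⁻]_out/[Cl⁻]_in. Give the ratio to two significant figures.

log₁₀([out]/[in]) = E·z/(56.5) = -24.3 × -1 / 56.5 = 0.4301
[out]/[in] = 10^(0.4301) = 2.692

2.7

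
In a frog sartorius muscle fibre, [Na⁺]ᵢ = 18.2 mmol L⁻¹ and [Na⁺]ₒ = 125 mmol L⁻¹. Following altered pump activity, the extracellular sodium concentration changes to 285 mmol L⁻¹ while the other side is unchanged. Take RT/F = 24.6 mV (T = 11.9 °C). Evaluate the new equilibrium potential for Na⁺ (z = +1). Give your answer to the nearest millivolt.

After the shift: [Na⁺]_out = 285, [Na⁺]_in = 18.2 mmol L⁻¹.
E_new = (24.6/1)·ln(285/18.2) = 24.60 · (2.7511) = 67.68 mV

68 mV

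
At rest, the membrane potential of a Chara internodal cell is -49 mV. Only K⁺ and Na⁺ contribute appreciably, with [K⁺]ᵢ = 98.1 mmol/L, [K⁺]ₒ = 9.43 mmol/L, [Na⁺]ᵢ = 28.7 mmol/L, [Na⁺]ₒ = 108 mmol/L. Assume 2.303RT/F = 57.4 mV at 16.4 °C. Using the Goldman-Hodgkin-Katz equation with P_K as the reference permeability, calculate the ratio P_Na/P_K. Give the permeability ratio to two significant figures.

Let α = P_Na/P_K. GHK: Vm = 57.4·log₁₀[(Kₒ + α·Naₒ)/(Kᵢ + α·Naᵢ)].
10^(Vm/57.4) = 10^(-49.0/57.4) = 0.14007
So 0.14007·(Kᵢ + α·Naᵢ) = Kₒ + α·Naₒ → α = (0.14007·98.1 − 9.43) / (108.0 − 0.14007·28.7)
α = (13.74 − 9.43) / (108.0 − 4.02) = 4.311/104 = 0.04146

0.041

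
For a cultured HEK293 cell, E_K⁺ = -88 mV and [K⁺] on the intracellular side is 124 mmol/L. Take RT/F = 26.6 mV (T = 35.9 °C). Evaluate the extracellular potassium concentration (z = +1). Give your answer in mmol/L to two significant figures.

Nernst: E = (26.6/1) · ln([out]/[in]), so ln([out]/[in]) = -88.0 × 1 / 26.6 = -3.3083.
[out]/[in] = e^(-3.3083) = 0.03658.
[out] = 0.03658 × 124 = 4.536 mmol/L.

4.5 mmol/L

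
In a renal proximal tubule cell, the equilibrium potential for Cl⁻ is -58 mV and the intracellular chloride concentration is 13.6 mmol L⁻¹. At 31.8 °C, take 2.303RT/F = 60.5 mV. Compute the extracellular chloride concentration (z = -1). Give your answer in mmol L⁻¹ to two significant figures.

Nernst: E = (60.5/-1) · log₁₀([out]/[in]), so log₁₀([out]/[in]) = -58.0 × -1 / 60.5 = 0.9587.
[out]/[in] = 10^(0.9587) = 9.092.
[out] = 9.092 × 13.6 = 123.7 mmol L⁻¹.

120 mmol L⁻¹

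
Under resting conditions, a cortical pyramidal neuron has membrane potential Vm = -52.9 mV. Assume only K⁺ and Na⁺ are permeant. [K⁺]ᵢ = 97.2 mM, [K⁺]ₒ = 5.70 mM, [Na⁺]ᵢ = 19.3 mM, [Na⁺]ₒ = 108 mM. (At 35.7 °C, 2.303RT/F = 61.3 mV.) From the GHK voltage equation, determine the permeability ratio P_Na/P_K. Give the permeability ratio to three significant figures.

0.0724

Let α = P_Na/P_K. GHK: Vm = 61.3·log₁₀[(Kₒ + α·Naₒ)/(Kᵢ + α·Naᵢ)].
10^(Vm/61.3) = 10^(-52.9/61.3) = 0.1371
So 0.1371·(Kᵢ + α·Naᵢ) = Kₒ + α·Naₒ → α = (0.1371·97.2 − 5.7) / (108.0 − 0.1371·19.3)
α = (13.33 − 5.7) / (108.0 − 2.646) = 7.626/105.4 = 0.07238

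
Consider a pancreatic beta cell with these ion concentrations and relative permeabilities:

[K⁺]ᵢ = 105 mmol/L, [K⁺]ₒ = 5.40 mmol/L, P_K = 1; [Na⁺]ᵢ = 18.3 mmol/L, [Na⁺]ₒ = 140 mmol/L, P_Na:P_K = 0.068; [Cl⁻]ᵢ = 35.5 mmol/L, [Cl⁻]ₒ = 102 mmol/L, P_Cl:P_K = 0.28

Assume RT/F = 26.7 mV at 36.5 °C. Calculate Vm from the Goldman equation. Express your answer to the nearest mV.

Vm = 26.7 · ln[(Σ P·[cation]ₒ + Σ P·[anion]ᵢ) / (Σ P·[cation]ᵢ + Σ P·[anion]ₒ)]
Numerator = 1×5.40 + 0.068×140 + 0.28×35.5 = 24.86
Denominator = 1×105 + 0.068×18.3 + 0.28×102 = 134.8
Vm = 26.7 · ln(0.18442) = 26.7 × (-1.6906) = -45.14 mV

-45 mV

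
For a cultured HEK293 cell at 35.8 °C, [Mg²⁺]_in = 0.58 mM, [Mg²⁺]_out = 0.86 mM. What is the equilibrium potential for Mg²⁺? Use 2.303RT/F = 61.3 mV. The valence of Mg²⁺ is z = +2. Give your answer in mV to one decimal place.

5.2 mV

E = (61.3/z) · log₁₀([Mg²⁺]_out/[Mg²⁺]_in) with z = +2.
= (61.3/2) · log₁₀(0.86/0.58) = 30.65 · log₁₀(1.483)
= 30.65 · (0.1711) = 5.24 mV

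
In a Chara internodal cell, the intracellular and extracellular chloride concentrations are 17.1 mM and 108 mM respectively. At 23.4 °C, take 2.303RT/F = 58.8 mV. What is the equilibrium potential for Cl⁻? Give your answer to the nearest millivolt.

E = (58.8/z) · log₁₀([Cl⁻]_out/[Cl⁻]_in) with z = -1.
For an anion, dividing by z = -1 reverses the sign.
= (58.8/-1) · log₁₀(108/17.1) = -58.80 · log₁₀(6.316)
= -58.80 · (0.8004) = -47.07 mV

-47 mV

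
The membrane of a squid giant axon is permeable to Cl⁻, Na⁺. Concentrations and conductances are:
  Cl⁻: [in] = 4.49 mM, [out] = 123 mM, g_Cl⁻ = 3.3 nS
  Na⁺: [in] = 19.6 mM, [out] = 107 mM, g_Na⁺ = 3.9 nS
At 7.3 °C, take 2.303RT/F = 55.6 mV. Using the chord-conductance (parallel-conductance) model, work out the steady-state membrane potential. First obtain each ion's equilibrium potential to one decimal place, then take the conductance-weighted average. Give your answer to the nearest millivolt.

E_Cl⁻ = (55.6/-1)·log₁₀(123/4.49) = -79.9 mV
E_Na⁺ = (55.6/1)·log₁₀(107/19.6) = 41.0 mV
Vm = (Σ gᵢEᵢ)/(Σ gᵢ) = (3.3·-79.9 + 3.9·41.0) / (3.3 + 3.9)
= -103.77 / 7.2 = -14.41 mV

-14 mV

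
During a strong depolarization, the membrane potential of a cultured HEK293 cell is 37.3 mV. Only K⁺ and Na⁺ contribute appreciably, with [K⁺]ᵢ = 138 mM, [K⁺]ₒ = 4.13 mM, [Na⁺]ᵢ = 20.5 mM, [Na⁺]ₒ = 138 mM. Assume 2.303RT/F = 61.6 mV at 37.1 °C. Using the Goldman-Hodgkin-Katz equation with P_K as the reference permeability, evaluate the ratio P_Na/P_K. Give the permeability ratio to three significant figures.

Let α = P_Na/P_K. GHK: Vm = 61.6·log₁₀[(Kₒ + α·Naₒ)/(Kᵢ + α·Naᵢ)].
10^(Vm/61.6) = 10^(37.3/61.6) = 4.032
So 4.032·(Kᵢ + α·Naᵢ) = Kₒ + α·Naₒ → α = (4.032·138.0 − 4.13) / (138.0 − 4.032·20.5)
α = (556.4 − 4.13) / (138.0 − 82.66) = 552.3/55.34 = 9.979

9.98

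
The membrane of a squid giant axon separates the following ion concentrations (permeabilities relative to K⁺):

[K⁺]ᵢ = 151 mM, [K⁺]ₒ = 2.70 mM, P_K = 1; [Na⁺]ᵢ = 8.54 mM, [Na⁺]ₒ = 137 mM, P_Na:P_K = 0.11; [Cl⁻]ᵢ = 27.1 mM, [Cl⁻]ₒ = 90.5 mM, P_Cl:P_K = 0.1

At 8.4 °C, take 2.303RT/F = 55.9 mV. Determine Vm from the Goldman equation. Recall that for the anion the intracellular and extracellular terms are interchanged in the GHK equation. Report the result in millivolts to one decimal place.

Vm = 55.9 · log₁₀[(Σ P·[cation]ₒ + Σ P·[anion]ᵢ) / (Σ P·[cation]ᵢ + Σ P·[anion]ₒ)]
Numerator = 1×2.70 + 0.11×137 + 0.1×27.1 = 20.48
Denominator = 1×151 + 0.11×8.54 + 0.1×90.5 = 161
Vm = 55.9 · log₁₀(0.12721) = 55.9 × (-0.8955) = -50.06 mV

-50.1 mV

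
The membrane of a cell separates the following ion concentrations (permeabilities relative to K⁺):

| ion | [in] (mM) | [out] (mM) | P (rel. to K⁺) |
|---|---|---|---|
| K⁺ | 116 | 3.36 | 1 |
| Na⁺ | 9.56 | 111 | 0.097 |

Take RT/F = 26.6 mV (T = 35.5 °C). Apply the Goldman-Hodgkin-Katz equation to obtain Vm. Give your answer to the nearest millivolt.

Vm = 26.6 · ln[(Σ P·[cation]ₒ + Σ P·[anion]ᵢ) / (Σ P·[cation]ᵢ + Σ P·[anion]ₒ)]
Numerator = 1×3.36 + 0.097×111 = 14.13
Denominator = 1×116 + 0.097×9.56 = 116.9
Vm = 26.6 · ln(0.12082) = 26.6 × (-2.1135) = -56.22 mV

-56 mV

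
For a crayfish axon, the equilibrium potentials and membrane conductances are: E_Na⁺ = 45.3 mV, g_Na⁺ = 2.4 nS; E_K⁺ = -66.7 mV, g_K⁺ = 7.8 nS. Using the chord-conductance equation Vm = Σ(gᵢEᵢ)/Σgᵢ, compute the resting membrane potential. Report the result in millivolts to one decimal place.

Σ gᵢEᵢ = 2.4·(45.3) + 7.8·(-66.7) = -411.54
Σ gᵢ = 2.4 + 7.8 = 10.2
Vm = -411.54 / 10.2 = -40.35 mV

-40.3 mV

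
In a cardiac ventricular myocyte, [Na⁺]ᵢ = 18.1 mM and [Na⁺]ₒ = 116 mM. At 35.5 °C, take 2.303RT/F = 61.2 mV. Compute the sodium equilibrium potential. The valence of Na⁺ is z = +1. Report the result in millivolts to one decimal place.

49.4 mV

E = (61.2/z) · log₁₀([Na⁺]_out/[Na⁺]_in) with z = +1.
= (61.2/1) · log₁₀(116/18.1) = 61.20 · log₁₀(6.409)
= 61.20 · (0.8068) = 49.37 mV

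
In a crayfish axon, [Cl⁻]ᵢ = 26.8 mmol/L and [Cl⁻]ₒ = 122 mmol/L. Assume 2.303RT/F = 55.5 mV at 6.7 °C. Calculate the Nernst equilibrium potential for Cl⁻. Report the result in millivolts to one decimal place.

-36.5 mV

E = (55.5/z) · log₁₀([Cl⁻]_out/[Cl⁻]_in) with z = -1.
For an anion, dividing by z = -1 reverses the sign.
= (55.5/-1) · log₁₀(122/26.8) = -55.50 · log₁₀(4.552)
= -55.50 · (0.6582) = -36.53 mV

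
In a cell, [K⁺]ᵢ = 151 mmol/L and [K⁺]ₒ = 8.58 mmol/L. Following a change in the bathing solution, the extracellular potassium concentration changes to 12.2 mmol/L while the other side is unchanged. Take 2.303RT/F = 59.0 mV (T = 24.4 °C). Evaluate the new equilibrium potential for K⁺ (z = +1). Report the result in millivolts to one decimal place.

After the shift: [K⁺]_out = 12.2, [K⁺]_in = 151 mmol/L.
E_new = (59.0/1)·log₁₀(12.2/151) = 59.00 · (-1.0926) = -64.46 mV

-64.5 mV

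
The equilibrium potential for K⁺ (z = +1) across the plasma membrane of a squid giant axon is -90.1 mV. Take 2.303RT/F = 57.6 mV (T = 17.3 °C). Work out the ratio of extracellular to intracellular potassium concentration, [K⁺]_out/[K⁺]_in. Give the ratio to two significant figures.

0.027

log₁₀([out]/[in]) = E·z/(57.6) = -90.1 × 1 / 57.6 = -1.5642
[out]/[in] = 10^(-1.5642) = 0.02727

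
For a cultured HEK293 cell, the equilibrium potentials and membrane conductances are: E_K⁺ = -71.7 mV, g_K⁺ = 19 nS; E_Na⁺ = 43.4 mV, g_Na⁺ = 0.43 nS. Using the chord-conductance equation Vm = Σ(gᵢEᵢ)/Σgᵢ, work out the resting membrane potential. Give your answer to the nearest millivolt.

Σ gᵢEᵢ = 19·(-71.7) + 0.43·(43.4) = -1343.64
Σ gᵢ = 19 + 0.43 = 19.43
Vm = -1343.64 / 19.43 = -69.15 mV

-69 mV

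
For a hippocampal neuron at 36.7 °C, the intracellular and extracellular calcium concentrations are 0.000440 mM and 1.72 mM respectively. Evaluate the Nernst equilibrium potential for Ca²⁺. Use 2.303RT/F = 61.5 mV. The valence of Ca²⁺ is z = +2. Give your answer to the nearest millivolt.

E = (61.5/z) · log₁₀([Ca²⁺]_out/[Ca²⁺]_in) with z = +2.
= (61.5/2) · log₁₀(1.72/0.000440) = 30.75 · log₁₀(3909)
= 30.75 · (3.5921) = 110.46 mV

110 mV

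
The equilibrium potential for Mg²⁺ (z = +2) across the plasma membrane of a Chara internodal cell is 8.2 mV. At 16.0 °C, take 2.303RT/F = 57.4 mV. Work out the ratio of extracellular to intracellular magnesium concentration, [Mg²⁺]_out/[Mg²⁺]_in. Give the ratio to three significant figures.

1.93

log₁₀([out]/[in]) = E·z/(57.4) = 8.2 × 2 / 57.4 = 0.2857
[out]/[in] = 10^(0.2857) = 1.931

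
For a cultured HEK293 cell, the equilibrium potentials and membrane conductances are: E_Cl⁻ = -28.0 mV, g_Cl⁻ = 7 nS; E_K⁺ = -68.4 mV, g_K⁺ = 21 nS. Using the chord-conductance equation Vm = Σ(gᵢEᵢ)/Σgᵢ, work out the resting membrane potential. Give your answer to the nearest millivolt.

Σ gᵢEᵢ = 7·(-28.0) + 21·(-68.4) = -1632.40
Σ gᵢ = 7 + 21 = 28
Vm = -1632.40 / 28 = -58.30 mV

-58 mV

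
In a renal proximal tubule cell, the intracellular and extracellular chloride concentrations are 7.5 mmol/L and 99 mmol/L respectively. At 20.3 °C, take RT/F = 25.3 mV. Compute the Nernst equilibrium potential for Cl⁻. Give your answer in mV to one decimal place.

-65.3 mV

E = (25.3/z) · ln([Cl⁻]_out/[Cl⁻]_in) with z = -1.
For an anion, dividing by z = -1 reverses the sign.
= (25.3/-1) · ln(99/7.5) = -25.30 · ln(13.2)
= -25.30 · (2.5802) = -65.28 mV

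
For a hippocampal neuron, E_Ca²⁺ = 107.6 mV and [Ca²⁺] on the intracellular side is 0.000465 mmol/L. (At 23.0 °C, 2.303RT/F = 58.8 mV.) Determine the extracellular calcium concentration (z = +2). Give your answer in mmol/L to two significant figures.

Nernst: E = (58.8/2) · log₁₀([out]/[in]), so log₁₀([out]/[in]) = 107.6 × 2 / 58.8 = 3.6599.
[out]/[in] = 10^(3.6599) = 4569.
[out] = 4569 × 0.000465 = 2.125 mmol/L.

2.1 mmol/L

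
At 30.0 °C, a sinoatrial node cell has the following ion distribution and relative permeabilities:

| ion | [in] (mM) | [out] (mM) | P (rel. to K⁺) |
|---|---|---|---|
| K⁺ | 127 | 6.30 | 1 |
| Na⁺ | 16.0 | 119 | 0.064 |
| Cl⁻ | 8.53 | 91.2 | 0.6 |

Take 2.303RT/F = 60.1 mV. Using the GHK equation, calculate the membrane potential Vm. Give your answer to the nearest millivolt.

Vm = 60.1 · log₁₀[(Σ P·[cation]ₒ + Σ P·[anion]ᵢ) / (Σ P·[cation]ᵢ + Σ P·[anion]ₒ)]
Numerator = 1×6.30 + 0.064×119 + 0.6×8.53 = 19.03
Denominator = 1×127 + 0.064×16.0 + 0.6×91.2 = 182.7
Vm = 60.1 · log₁₀(0.10416) = 60.1 × (-0.9823) = -59.04 mV

-59 mV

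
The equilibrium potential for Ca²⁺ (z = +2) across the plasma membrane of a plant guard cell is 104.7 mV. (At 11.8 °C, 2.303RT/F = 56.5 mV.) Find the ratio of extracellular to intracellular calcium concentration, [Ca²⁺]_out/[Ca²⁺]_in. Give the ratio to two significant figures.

5100

log₁₀([out]/[in]) = E·z/(56.5) = 104.7 × 2 / 56.5 = 3.7062
[out]/[in] = 10^(3.7062) = 5084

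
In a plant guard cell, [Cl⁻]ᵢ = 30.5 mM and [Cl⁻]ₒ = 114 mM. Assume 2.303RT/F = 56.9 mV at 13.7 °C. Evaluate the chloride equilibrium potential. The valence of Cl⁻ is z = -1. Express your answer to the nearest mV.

E = (56.9/z) · log₁₀([Cl⁻]_out/[Cl⁻]_in) with z = -1.
For an anion, dividing by z = -1 reverses the sign.
= (56.9/-1) · log₁₀(114/30.5) = -56.90 · log₁₀(3.738)
= -56.90 · (0.5726) = -32.58 mV

-33 mV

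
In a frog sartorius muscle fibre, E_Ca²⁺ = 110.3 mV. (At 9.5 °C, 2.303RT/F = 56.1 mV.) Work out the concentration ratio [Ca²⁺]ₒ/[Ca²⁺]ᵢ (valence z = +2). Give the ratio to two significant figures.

log₁₀([out]/[in]) = E·z/(56.1) = 110.3 × 2 / 56.1 = 3.9323
[out]/[in] = 10^(3.9323) = 8556

8600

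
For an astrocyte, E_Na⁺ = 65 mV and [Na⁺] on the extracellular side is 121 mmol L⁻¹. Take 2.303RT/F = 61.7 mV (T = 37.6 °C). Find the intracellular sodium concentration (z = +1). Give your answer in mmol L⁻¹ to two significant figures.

11 mmol L⁻¹

Nernst: E = (61.7/1) · log₁₀([out]/[in]), so log₁₀([out]/[in]) = 65.0 × 1 / 61.7 = 1.0535.
[out]/[in] = 10^(1.0535) = 11.31.
[in] = 121 / 11.31 = 10.7 mmol L⁻¹.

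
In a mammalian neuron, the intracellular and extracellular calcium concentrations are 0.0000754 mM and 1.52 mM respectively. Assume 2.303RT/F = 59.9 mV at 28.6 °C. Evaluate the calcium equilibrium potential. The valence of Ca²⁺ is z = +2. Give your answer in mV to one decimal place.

E = (59.9/z) · log₁₀([Ca²⁺]_out/[Ca²⁺]_in) with z = +2.
= (59.9/2) · log₁₀(1.52/0.0000754) = 29.95 · log₁₀(2.016e+04)
= 29.95 · (4.3045) = 128.92 mV

128.9 mV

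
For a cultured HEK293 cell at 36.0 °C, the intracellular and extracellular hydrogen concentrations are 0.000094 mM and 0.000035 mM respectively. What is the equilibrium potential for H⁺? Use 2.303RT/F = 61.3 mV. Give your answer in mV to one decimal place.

E = (61.3/z) · log₁₀([H⁺]_out/[H⁺]_in) with z = +1.
= (61.3/1) · log₁₀(0.000035/0.000094) = 61.30 · log₁₀(0.3723)
= 61.30 · (-0.4291) = -26.30 mV

-26.3 mV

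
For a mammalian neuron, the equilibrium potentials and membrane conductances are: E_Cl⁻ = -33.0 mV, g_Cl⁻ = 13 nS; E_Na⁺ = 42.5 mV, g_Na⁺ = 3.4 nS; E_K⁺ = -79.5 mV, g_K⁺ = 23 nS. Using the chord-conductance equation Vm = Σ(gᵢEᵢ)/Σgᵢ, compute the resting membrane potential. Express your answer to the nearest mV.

-54 mV

Σ gᵢEᵢ = 13·(-33.0) + 3.4·(42.5) + 23·(-79.5) = -2113.00
Σ gᵢ = 13 + 3.4 + 23 = 39.4
Vm = -2113.00 / 39.4 = -53.63 mV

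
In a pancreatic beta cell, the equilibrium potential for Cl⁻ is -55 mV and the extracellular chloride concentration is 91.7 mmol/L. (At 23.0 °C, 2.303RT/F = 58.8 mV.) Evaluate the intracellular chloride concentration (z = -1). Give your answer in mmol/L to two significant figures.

11 mmol/L

Nernst: E = (58.8/-1) · log₁₀([out]/[in]), so log₁₀([out]/[in]) = -55.0 × -1 / 58.8 = 0.9354.
[out]/[in] = 10^(0.9354) = 8.617.
[in] = 91.7 / 8.617 = 10.64 mmol/L.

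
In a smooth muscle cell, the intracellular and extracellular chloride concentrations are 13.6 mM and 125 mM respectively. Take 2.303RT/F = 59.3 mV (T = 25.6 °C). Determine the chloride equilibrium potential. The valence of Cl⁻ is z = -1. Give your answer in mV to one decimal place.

E = (59.3/z) · log₁₀([Cl⁻]_out/[Cl⁻]_in) with z = -1.
For an anion, dividing by z = -1 reverses the sign.
= (59.3/-1) · log₁₀(125/13.6) = -59.30 · log₁₀(9.191)
= -59.30 · (0.9634) = -57.13 mV

-57.1 mV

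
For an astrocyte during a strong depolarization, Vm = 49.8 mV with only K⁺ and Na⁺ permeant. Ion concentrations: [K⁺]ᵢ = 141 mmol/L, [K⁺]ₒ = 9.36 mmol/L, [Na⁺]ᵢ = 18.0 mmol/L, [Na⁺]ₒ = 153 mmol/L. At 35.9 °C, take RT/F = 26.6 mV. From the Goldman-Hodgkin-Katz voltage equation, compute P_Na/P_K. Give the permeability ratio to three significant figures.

25.2

Let α = P_Na/P_K. GHK: Vm = 26.6·ln[(Kₒ + α·Naₒ)/(Kᵢ + α·Naᵢ)].
e^(Vm/26.6) = e^(49.8/26.6) = 6.5025
So 6.5025·(Kᵢ + α·Naᵢ) = Kₒ + α·Naₒ → α = (6.5025·141.0 − 9.36) / (153.0 − 6.5025·18.0)
α = (916.8 − 9.36) / (153.0 − 117) = 907.5/35.96 = 25.24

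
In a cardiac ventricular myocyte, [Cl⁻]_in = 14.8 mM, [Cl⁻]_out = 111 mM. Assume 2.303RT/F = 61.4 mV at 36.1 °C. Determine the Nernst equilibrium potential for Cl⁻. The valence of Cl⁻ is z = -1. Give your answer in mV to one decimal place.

-53.7 mV

E = (61.4/z) · log₁₀([Cl⁻]_out/[Cl⁻]_in) with z = -1.
For an anion, dividing by z = -1 reverses the sign.
= (61.4/-1) · log₁₀(111/14.8) = -61.40 · log₁₀(7.5)
= -61.40 · (0.8751) = -53.73 mV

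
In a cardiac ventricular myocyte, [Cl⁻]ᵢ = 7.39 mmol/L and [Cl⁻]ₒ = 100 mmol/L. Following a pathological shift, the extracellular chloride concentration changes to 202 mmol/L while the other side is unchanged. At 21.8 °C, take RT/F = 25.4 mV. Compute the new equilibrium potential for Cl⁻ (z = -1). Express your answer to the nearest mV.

-84 mV

After the shift: [Cl⁻]_out = 202, [Cl⁻]_in = 7.39 mmol/L.
E_new = (25.4/-1)·ln(202/7.39) = -25.40 · (3.3081) = -84.03 mV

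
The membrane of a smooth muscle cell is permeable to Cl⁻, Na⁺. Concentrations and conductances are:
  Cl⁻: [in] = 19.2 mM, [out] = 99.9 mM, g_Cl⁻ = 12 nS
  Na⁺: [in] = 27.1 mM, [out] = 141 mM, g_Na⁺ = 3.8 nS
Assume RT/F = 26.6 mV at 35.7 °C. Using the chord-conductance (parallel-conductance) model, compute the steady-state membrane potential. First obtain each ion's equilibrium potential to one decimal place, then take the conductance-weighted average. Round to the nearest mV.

E_Cl⁻ = (26.6/-1)·ln(99.9/19.2) = -43.9 mV
E_Na⁺ = (26.6/1)·ln(141/27.1) = 43.9 mV
Vm = (Σ gᵢEᵢ)/(Σ gᵢ) = (12·-43.9 + 3.8·43.9) / (12 + 3.8)
= -359.98 / 15.8 = -22.78 mV

-23 mV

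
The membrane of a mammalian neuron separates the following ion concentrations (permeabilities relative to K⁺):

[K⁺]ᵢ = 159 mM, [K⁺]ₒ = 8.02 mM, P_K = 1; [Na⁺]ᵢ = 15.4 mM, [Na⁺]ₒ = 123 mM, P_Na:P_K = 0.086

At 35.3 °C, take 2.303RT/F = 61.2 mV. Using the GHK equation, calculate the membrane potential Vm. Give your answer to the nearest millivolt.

-57 mV

Vm = 61.2 · log₁₀[(Σ P·[cation]ₒ + Σ P·[anion]ᵢ) / (Σ P·[cation]ᵢ + Σ P·[anion]ₒ)]
Numerator = 1×8.02 + 0.086×123 = 18.6
Denominator = 1×159 + 0.086×15.4 = 160.3
Vm = 61.2 · log₁₀(0.116) = 61.2 × (-0.9355) = -57.25 mV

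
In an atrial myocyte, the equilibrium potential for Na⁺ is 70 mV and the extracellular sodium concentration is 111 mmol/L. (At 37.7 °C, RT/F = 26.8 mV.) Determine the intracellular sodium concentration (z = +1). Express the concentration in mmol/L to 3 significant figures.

8.15 mmol/L

Nernst: E = (26.8/1) · ln([out]/[in]), so ln([out]/[in]) = 70.0 × 1 / 26.8 = 2.6119.
[out]/[in] = e^(2.6119) = 13.63.
[in] = 111 / 13.63 = 8.147 mmol/L.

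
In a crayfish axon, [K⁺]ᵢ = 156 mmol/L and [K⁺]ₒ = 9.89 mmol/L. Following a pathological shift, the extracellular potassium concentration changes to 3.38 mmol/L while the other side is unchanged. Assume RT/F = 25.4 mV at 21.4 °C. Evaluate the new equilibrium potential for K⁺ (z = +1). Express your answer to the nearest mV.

-97 mV

After the shift: [K⁺]_out = 3.38, [K⁺]_in = 156 mmol/L.
E_new = (25.4/1)·ln(3.38/156) = 25.40 · (-3.8320) = -97.33 mV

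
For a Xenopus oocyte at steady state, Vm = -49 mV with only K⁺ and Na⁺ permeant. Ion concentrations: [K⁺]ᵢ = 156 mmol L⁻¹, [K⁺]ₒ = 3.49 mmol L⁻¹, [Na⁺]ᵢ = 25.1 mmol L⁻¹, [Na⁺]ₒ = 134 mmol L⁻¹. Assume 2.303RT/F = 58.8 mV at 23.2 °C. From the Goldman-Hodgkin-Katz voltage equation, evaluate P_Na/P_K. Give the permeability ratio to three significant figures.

0.149

Let α = P_Na/P_K. GHK: Vm = 58.8·log₁₀[(Kₒ + α·Naₒ)/(Kᵢ + α·Naᵢ)].
10^(Vm/58.8) = 10^(-49.0/58.8) = 0.14678
So 0.14678·(Kᵢ + α·Naᵢ) = Kₒ + α·Naₒ → α = (0.14678·156.0 − 3.49) / (134.0 − 0.14678·25.1)
α = (22.9 − 3.49) / (134.0 − 3.684) = 19.41/130.3 = 0.1489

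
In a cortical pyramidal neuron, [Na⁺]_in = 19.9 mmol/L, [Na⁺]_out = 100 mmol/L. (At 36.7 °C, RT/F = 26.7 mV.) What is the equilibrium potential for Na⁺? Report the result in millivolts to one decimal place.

E = (26.7/z) · ln([Na⁺]_out/[Na⁺]_in) with z = +1.
= (26.7/1) · ln(100/19.9) = 26.70 · ln(5.025)
= 26.70 · (1.6145) = 43.11 mV

43.1 mV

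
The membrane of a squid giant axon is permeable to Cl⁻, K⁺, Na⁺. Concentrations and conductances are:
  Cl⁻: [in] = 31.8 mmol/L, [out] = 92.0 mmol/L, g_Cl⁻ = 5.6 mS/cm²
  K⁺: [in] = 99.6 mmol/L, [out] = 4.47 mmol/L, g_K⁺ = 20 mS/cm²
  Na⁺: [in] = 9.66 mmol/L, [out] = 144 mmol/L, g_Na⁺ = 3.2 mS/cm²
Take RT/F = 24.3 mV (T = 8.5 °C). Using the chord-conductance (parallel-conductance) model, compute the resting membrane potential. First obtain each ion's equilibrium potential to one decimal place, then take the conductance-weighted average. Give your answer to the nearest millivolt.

-50 mV

E_Cl⁻ = (24.3/-1)·ln(92.0/31.8) = -25.8 mV
E_K⁺ = (24.3/1)·ln(4.47/99.6) = -75.4 mV
E_Na⁺ = (24.3/1)·ln(144/9.66) = 65.7 mV
Vm = (Σ gᵢEᵢ)/(Σ gᵢ) = (5.6·-25.8 + 20·-75.4 + 3.2·65.7) / (5.6 + 20 + 3.2)
= -1442.24 / 28.8 = -50.08 mV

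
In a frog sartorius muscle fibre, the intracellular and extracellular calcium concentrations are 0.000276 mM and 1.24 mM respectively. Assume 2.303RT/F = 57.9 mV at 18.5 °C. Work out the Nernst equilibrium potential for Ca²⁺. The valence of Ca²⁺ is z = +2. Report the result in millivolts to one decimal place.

105.7 mV

E = (57.9/z) · log₁₀([Ca²⁺]_out/[Ca²⁺]_in) with z = +2.
= (57.9/2) · log₁₀(1.24/0.000276) = 28.95 · log₁₀(4493)
= 28.95 · (3.6525) = 105.74 mV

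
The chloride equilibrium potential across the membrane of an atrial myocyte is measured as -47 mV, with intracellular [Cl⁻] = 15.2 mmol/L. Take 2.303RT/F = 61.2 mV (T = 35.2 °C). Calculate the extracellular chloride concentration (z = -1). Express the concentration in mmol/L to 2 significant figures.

Nernst: E = (61.2/-1) · log₁₀([out]/[in]), so log₁₀([out]/[in]) = -47.0 × -1 / 61.2 = 0.7680.
[out]/[in] = 10^(0.7680) = 5.861.
[out] = 5.861 × 15.2 = 89.09 mmol/L.

89 mmol/L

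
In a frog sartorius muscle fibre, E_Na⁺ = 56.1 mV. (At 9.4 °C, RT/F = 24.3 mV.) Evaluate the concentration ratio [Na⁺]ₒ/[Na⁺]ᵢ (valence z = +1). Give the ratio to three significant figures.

ln([out]/[in]) = E·z/(24.3) = 56.1 × 1 / 24.3 = 2.3086
[out]/[in] = e^(2.3086) = 10.06

10.1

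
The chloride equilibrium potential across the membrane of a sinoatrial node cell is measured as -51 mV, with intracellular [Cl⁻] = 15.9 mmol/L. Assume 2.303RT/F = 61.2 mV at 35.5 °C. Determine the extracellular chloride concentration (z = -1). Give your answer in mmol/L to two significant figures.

110 mmol/L

Nernst: E = (61.2/-1) · log₁₀([out]/[in]), so log₁₀([out]/[in]) = -51.0 × -1 / 61.2 = 0.8333.
[out]/[in] = 10^(0.8333) = 6.813.
[out] = 6.813 × 15.9 = 108.3 mmol/L.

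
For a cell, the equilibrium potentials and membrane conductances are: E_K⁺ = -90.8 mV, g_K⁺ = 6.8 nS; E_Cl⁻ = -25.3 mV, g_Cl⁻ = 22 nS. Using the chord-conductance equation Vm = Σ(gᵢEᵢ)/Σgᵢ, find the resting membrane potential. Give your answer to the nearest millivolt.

Σ gᵢEᵢ = 6.8·(-90.8) + 22·(-25.3) = -1174.04
Σ gᵢ = 6.8 + 22 = 28.8
Vm = -1174.04 / 28.8 = -40.77 mV

-41 mV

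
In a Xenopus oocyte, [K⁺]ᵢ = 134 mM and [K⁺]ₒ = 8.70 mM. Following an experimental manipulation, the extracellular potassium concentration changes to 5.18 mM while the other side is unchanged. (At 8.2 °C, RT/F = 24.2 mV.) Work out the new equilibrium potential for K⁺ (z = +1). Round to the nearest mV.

After the shift: [K⁺]_out = 5.18, [K⁺]_in = 134 mM.
E_new = (24.2/1)·ln(5.18/134) = 24.20 · (-3.2530) = -78.72 mV

-79 mV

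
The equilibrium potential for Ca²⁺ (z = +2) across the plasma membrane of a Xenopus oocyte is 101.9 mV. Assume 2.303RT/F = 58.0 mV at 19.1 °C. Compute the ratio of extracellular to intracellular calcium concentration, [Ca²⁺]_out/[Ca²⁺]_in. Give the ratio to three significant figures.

log₁₀([out]/[in]) = E·z/(58.0) = 101.9 × 2 / 58.0 = 3.5138
[out]/[in] = 10^(3.5138) = 3264

3260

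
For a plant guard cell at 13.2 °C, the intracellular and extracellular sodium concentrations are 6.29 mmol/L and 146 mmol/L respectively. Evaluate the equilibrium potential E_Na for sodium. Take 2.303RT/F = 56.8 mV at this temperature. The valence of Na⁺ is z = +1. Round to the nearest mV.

78 mV

E = (56.8/z) · log₁₀([Na⁺]_out/[Na⁺]_in) with z = +1.
= (56.8/1) · log₁₀(146/6.29) = 56.80 · log₁₀(23.21)
= 56.80 · (1.3657) = 77.57 mV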